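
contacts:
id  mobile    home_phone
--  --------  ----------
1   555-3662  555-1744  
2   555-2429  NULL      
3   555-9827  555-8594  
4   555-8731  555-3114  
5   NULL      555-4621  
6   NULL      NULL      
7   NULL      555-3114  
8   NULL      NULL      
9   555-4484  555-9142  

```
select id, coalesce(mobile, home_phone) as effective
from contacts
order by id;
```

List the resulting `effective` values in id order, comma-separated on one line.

555-3662, 555-2429, 555-9827, 555-8731, 555-4621, NULL, 555-3114, NULL, 555-4484

id=1: mobile=555-3662 → 555-3662
id=2: mobile=555-2429 → 555-2429
id=3: mobile=555-9827 → 555-9827
id=4: mobile=555-8731 → 555-8731
id=5: mobile=NULL, home_phone=555-4621 → 555-4621
id=6: mobile=NULL, home_phone=NULL (all NULL) → NULL
id=7: mobile=NULL, home_phone=555-3114 → 555-3114
id=8: mobile=NULL, home_phone=NULL (all NULL) → NULL
id=9: mobile=555-4484 → 555-4484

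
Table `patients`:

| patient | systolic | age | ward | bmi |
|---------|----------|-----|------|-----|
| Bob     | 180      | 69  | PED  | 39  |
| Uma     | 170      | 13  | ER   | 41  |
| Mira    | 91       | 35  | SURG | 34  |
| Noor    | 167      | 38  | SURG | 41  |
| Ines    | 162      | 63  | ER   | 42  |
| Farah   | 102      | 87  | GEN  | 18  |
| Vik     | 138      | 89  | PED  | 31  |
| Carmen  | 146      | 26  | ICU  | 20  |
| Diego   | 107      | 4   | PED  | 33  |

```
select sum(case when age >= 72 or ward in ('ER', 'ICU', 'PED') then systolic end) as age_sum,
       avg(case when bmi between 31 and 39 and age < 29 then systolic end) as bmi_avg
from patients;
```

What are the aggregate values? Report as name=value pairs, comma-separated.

age_sum=1005, bmi_avg=107

[age_sum: age >= 72 or ward in ('ER', 'ICU', 'PED')]
patient=Bob: ✓ → 180
patient=Uma: ✓ → 170
patient=Mira: ✗
patient=Noor: ✗
patient=Ines: ✓ → 162
patient=Farah: ✓ → 102
patient=Vik: ✓ → 138
patient=Carmen: ✓ → 146
patient=Diego: ✓ → 107
age_sum = 180 + 170 + 162 + 102 + 138 + 146 + 107 = 1005
—
[bmi_avg: bmi between 31 and 39 and age < 29]
patient=Bob: ✗
patient=Uma: ✗
patient=Mira: ✗
patient=Noor: ✗
patient=Ines: ✗
patient=Farah: ✗
patient=Vik: ✗
patient=Carmen: ✗
patient=Diego: ✓ → 107
bmi_avg = 107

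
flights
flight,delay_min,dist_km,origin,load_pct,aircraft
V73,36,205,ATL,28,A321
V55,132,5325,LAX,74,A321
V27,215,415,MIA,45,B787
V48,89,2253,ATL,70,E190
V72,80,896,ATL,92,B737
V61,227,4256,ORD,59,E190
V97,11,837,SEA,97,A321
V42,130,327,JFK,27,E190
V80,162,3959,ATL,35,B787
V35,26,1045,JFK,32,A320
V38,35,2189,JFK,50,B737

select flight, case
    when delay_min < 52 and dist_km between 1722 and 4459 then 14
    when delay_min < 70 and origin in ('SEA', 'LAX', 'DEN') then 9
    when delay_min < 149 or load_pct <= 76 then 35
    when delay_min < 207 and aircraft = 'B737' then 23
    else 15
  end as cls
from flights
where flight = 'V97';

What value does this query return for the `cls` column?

9

flight = V97: delay_min=11, dist_km=837, origin=SEA, load_pct=97, aircraft=A321.
delay_min < 52 and dist_km between 1722 and 4459 → false
delay_min < 70 and origin in ('SEA', 'LAX', 'DEN') → true → 9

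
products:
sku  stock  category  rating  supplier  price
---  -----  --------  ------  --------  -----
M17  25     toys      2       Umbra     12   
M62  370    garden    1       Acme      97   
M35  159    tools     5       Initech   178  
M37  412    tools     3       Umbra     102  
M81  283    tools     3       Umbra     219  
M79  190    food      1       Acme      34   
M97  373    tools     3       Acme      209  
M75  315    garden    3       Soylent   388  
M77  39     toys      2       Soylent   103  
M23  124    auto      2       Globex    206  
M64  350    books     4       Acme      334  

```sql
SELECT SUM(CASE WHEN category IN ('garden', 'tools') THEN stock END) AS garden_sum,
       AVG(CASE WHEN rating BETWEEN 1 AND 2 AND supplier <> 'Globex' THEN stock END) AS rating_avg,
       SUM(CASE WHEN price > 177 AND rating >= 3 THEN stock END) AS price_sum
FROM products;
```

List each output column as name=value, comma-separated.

[garden_sum: category IN ('garden', 'tools')]
sku=M17: ✗
sku=M62: ✓ → 370
sku=M35: ✓ → 159
sku=M37: ✓ → 412
sku=M81: ✓ → 283
sku=M79: ✗
sku=M97: ✓ → 373
sku=M75: ✓ → 315
sku=M77: ✗
sku=M23: ✗
sku=M64: ✗
garden_sum = 370 + 159 + 412 + 283 + 373 + 315 = 1912
—
[rating_avg: rating BETWEEN 1 AND 2 AND supplier <> 'Globex']
sku=M17: ✓ → 25
sku=M62: ✓ → 370
sku=M35: ✗
sku=M37: ✗
sku=M81: ✗
sku=M79: ✓ → 190
sku=M97: ✗
sku=M75: ✗
sku=M77: ✓ → 39
sku=M23: ✗
sku=M64: ✗
rating_avg = (25 + 370 + 190 + 39) / 4 = 156
—
[price_sum: price > 177 AND rating >= 3]
sku=M17: ✗
sku=M62: ✗
sku=M35: ✓ → 159
sku=M37: ✗
sku=M81: ✓ → 283
sku=M79: ✗
sku=M97: ✓ → 373
sku=M75: ✓ → 315
sku=M77: ✗
sku=M23: ✗
sku=M64: ✓ → 350
price_sum = 159 + 283 + 373 + 315 + 350 = 1480

garden_sum=1912, rating_avg=156, price_sum=1480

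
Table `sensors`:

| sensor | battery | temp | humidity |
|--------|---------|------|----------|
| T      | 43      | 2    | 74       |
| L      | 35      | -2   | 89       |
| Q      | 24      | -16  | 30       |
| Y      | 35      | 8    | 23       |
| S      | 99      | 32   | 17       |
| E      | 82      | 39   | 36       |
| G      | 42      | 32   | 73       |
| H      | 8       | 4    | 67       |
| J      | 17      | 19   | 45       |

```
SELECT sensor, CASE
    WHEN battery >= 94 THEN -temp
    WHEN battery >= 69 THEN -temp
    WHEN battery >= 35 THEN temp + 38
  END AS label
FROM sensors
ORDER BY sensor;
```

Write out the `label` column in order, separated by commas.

-39, 70, NULL, NULL, 36, NULL, -32, 40, 46

sensor=E: battery >= 69 → -39
sensor=G: battery >= 35 → 70
sensor=H: (no match → NULL) → NULL
sensor=J: (no match → NULL) → NULL
sensor=L: battery >= 35 → 36
sensor=Q: (no match → NULL) → NULL
sensor=S: battery >= 94 → -32
sensor=T: battery >= 35 → 40
sensor=Y: battery >= 35 → 46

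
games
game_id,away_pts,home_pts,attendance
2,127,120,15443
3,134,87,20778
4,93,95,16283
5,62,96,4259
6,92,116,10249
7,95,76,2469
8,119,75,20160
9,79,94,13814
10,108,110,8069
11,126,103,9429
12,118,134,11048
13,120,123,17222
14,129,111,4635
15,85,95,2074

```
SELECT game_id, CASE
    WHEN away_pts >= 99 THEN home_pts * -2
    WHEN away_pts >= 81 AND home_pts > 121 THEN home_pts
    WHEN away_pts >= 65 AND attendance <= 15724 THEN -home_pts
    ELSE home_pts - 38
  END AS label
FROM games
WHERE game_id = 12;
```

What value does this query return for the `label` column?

game_id = 12: away_pts=118, home_pts=134, attendance=11048.
away_pts >= 99 → true → -268

-268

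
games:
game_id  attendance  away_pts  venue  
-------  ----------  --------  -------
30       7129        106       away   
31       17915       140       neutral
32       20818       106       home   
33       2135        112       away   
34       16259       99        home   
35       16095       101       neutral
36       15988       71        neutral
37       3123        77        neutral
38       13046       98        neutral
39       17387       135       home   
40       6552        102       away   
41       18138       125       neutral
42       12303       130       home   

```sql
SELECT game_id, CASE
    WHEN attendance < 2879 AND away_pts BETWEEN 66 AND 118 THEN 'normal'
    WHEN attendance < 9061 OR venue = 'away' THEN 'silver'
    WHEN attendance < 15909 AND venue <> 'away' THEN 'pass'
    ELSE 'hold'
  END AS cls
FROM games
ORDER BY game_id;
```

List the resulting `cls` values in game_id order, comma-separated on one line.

game_id=30: attendance < 9061 OR venue = 'away' → silver
game_id=31: ELSE → hold
game_id=32: ELSE → hold
game_id=33: attendance < 2879 AND away_pts BETWEEN 66 AND 118 → normal
game_id=34: ELSE → hold
game_id=35: ELSE → hold
game_id=36: ELSE → hold
game_id=37: attendance < 9061 OR venue = 'away' → silver
game_id=38: attendance < 15909 AND venue <> 'away' → pass
game_id=39: ELSE → hold
game_id=40: attendance < 9061 OR venue = 'away' → silver
game_id=41: ELSE → hold
game_id=42: attendance < 15909 AND venue <> 'away' → pass

silver, hold, hold, normal, hold, hold, hold, silver, pass, hold, silver, hold, pass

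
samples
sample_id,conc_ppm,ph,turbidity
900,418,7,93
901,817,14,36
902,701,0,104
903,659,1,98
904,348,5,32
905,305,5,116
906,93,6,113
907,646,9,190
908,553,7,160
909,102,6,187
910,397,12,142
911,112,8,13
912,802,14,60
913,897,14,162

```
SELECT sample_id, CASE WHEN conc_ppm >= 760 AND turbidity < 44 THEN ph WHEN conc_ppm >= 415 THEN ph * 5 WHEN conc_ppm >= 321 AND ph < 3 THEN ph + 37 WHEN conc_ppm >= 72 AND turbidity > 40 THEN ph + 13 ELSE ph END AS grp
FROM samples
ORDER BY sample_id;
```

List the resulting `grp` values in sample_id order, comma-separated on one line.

35, 14, 0, 5, 5, 18, 19, 45, 35, 19, 25, 8, 70, 70

sample_id=900: conc_ppm >= 415 → 35
sample_id=901: conc_ppm >= 760 AND turbidity < 44 → 14
sample_id=902: conc_ppm >= 415 → 0
sample_id=903: conc_ppm >= 415 → 5
sample_id=904: ELSE → 5
sample_id=905: conc_ppm >= 72 AND turbidity > 40 → 18
sample_id=906: conc_ppm >= 72 AND turbidity > 40 → 19
sample_id=907: conc_ppm >= 415 → 45
sample_id=908: conc_ppm >= 415 → 35
sample_id=909: conc_ppm >= 72 AND turbidity > 40 → 19
sample_id=910: conc_ppm >= 72 AND turbidity > 40 → 25
sample_id=911: ELSE → 8
sample_id=912: conc_ppm >= 415 → 70
sample_id=913: conc_ppm >= 415 → 70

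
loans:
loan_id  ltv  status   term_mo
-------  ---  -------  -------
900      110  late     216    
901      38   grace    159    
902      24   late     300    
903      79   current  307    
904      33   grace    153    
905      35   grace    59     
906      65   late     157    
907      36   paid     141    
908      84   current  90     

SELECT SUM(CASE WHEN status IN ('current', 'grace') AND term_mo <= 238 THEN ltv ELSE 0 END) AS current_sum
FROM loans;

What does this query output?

190

loan_id=900: ✗
loan_id=901: ✓ → 38
loan_id=902: ✗
loan_id=903: ✗
loan_id=904: ✓ → 33
loan_id=905: ✓ → 35
loan_id=906: ✗
loan_id=907: ✗
loan_id=908: ✓ → 84
current_sum = 38 + 33 + 35 + 84 = 190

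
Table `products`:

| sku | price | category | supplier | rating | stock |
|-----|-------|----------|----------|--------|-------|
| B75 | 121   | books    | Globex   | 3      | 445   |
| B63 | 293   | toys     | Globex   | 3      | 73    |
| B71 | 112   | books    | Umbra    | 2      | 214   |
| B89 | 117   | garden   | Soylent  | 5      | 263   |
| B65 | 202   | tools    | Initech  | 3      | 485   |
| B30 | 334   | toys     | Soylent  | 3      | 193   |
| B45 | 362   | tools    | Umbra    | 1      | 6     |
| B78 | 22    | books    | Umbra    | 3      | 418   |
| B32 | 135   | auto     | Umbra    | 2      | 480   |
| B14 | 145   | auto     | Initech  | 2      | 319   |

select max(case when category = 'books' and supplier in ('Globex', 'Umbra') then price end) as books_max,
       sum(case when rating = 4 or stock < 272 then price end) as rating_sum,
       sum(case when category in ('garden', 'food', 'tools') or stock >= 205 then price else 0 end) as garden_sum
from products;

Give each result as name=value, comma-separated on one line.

books_max=121, rating_sum=1218, garden_sum=1216

[books_max: category = 'books' and supplier in ('Globex', 'Umbra')]
sku=B75: ✓ → 121
sku=B63: ✗
sku=B71: ✓ → 112
sku=B89: ✗
sku=B65: ✗
sku=B30: ✗
sku=B45: ✗
sku=B78: ✓ → 22
sku=B32: ✗
sku=B14: ✗
books_max = MAX(121, 112, 22) = 121
—
[rating_sum: rating = 4 or stock < 272]
sku=B75: ✗
sku=B63: ✓ → 293
sku=B71: ✓ → 112
sku=B89: ✓ → 117
sku=B65: ✗
sku=B30: ✓ → 334
sku=B45: ✓ → 362
sku=B78: ✗
sku=B32: ✗
sku=B14: ✗
rating_sum = 293 + 112 + 117 + 334 + 362 = 1218
—
[garden_sum: category in ('garden', 'food', 'tools') or stock >= 205]
sku=B75: ✓ → 121
sku=B63: ✗
sku=B71: ✓ → 112
sku=B89: ✓ → 117
sku=B65: ✓ → 202
sku=B30: ✗
sku=B45: ✓ → 362
sku=B78: ✓ → 22
sku=B32: ✓ → 135
sku=B14: ✓ → 145
garden_sum = 121 + 112 + 117 + 202 + 362 + 22 + 135 + 145 = 1216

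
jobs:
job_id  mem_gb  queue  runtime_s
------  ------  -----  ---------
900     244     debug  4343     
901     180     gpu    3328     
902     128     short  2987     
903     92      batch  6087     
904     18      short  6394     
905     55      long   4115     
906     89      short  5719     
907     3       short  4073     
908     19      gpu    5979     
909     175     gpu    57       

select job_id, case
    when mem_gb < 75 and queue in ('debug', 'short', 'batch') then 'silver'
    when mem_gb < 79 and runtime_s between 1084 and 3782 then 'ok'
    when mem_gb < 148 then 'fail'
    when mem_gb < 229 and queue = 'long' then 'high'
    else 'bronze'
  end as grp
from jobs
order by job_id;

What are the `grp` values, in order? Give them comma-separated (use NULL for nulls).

bronze, bronze, fail, fail, silver, fail, fail, silver, fail, bronze

job_id=900: ELSE → bronze
job_id=901: ELSE → bronze
job_id=902: mem_gb < 148 → fail
job_id=903: mem_gb < 148 → fail
job_id=904: mem_gb < 75 and queue in ('debug', 'short', 'batch') → silver
job_id=905: mem_gb < 148 → fail
job_id=906: mem_gb < 148 → fail
job_id=907: mem_gb < 75 and queue in ('debug', 'short', 'batch') → silver
job_id=908: mem_gb < 148 → fail
job_id=909: ELSE → bronze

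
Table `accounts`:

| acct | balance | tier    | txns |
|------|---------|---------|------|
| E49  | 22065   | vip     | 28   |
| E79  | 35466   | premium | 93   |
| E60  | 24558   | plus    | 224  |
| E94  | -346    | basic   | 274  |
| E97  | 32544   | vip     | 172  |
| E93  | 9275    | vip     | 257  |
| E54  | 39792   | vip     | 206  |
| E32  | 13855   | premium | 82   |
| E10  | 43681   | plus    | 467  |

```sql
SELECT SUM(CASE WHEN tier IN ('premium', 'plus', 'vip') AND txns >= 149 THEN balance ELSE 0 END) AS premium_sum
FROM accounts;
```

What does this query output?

acct=E49: ✗
acct=E79: ✗
acct=E60: ✓ → 24558
acct=E94: ✗
acct=E97: ✓ → 32544
acct=E93: ✓ → 9275
acct=E54: ✓ → 39792
acct=E32: ✗
acct=E10: ✓ → 43681
premium_sum = 24558 + 32544 + 9275 + 39792 + 43681 = 149850

149850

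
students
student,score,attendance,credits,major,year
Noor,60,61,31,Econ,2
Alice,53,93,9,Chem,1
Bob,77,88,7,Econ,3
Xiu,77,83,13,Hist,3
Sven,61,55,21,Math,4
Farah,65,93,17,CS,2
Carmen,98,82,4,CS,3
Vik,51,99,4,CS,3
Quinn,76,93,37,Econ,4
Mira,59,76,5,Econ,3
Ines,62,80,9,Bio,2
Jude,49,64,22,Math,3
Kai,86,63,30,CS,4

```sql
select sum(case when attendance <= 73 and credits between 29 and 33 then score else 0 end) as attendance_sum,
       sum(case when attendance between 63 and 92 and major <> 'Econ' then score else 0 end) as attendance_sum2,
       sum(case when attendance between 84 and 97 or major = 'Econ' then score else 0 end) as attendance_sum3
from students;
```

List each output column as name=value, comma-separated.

attendance_sum=146, attendance_sum2=372, attendance_sum3=390

[attendance_sum: attendance <= 73 and credits between 29 and 33]
student=Noor: ✓ → 60
student=Alice: ✗
student=Bob: ✗
student=Xiu: ✗
student=Sven: ✗
student=Farah: ✗
student=Carmen: ✗
student=Vik: ✗
student=Quinn: ✗
student=Mira: ✗
student=Ines: ✗
student=Jude: ✗
student=Kai: ✓ → 86
attendance_sum = 60 + 86 = 146
—
[attendance_sum2: attendance between 63 and 92 and major <> 'Econ']
student=Noor: ✗
student=Alice: ✗
student=Bob: ✗
student=Xiu: ✓ → 77
student=Sven: ✗
student=Farah: ✗
student=Carmen: ✓ → 98
student=Vik: ✗
student=Quinn: ✗
student=Mira: ✗
student=Ines: ✓ → 62
student=Jude: ✓ → 49
student=Kai: ✓ → 86
attendance_sum2 = 77 + 98 + 62 + 49 + 86 = 372
—
[attendance_sum3: attendance between 84 and 97 or major = 'Econ']
student=Noor: ✓ → 60
student=Alice: ✓ → 53
student=Bob: ✓ → 77
student=Xiu: ✗
student=Sven: ✗
student=Farah: ✓ → 65
student=Carmen: ✗
student=Vik: ✗
student=Quinn: ✓ → 76
student=Mira: ✓ → 59
student=Ines: ✗
student=Jude: ✗
student=Kai: ✗
attendance_sum3 = 60 + 53 + 77 + 65 + 76 + 59 = 390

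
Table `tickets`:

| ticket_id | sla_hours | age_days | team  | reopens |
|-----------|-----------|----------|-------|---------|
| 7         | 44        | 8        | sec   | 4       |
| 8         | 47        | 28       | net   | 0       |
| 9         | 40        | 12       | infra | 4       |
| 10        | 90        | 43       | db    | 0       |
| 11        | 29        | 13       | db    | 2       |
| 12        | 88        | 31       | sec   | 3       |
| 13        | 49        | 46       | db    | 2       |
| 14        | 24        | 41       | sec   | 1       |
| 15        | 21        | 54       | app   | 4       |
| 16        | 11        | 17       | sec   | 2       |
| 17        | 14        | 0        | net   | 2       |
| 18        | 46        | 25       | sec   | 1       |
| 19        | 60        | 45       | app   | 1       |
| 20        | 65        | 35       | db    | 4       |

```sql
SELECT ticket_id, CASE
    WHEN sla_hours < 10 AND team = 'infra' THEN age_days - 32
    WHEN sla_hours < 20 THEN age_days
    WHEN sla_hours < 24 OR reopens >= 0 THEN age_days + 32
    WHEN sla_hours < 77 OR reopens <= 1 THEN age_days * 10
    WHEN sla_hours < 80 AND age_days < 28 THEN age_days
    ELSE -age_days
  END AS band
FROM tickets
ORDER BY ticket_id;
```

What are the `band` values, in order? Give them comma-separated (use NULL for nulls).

40, 60, 44, 75, 45, 63, 78, 73, 86, 17, 0, 57, 77, 67

ticket_id=7: sla_hours < 24 OR reopens >= 0 → 40
ticket_id=8: sla_hours < 24 OR reopens >= 0 → 60
ticket_id=9: sla_hours < 24 OR reopens >= 0 → 44
ticket_id=10: sla_hours < 24 OR reopens >= 0 → 75
ticket_id=11: sla_hours < 24 OR reopens >= 0 → 45
ticket_id=12: sla_hours < 24 OR reopens >= 0 → 63
ticket_id=13: sla_hours < 24 OR reopens >= 0 → 78
ticket_id=14: sla_hours < 24 OR reopens >= 0 → 73
ticket_id=15: sla_hours < 24 OR reopens >= 0 → 86
ticket_id=16: sla_hours < 20 → 17
ticket_id=17: sla_hours < 20 → 0
ticket_id=18: sla_hours < 24 OR reopens >= 0 → 57
ticket_id=19: sla_hours < 24 OR reopens >= 0 → 77
ticket_id=20: sla_hours < 24 OR reopens >= 0 → 67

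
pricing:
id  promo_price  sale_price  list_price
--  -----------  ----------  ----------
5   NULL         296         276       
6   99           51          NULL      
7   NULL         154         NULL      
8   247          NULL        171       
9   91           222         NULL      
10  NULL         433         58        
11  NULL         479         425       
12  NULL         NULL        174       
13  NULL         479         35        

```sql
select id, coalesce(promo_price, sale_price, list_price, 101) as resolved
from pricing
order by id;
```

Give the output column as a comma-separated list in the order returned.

id=5: promo_price=NULL, sale_price=296 → 296
id=6: promo_price=99 → 99
id=7: promo_price=NULL, sale_price=154 → 154
id=8: promo_price=247 → 247
id=9: promo_price=91 → 91
id=10: promo_price=NULL, sale_price=433 → 433
id=11: promo_price=NULL, sale_price=479 → 479
id=12: promo_price=NULL, sale_price=NULL, list_price=174 → 174
id=13: promo_price=NULL, sale_price=479 → 479

296, 99, 154, 247, 91, 433, 479, 174, 479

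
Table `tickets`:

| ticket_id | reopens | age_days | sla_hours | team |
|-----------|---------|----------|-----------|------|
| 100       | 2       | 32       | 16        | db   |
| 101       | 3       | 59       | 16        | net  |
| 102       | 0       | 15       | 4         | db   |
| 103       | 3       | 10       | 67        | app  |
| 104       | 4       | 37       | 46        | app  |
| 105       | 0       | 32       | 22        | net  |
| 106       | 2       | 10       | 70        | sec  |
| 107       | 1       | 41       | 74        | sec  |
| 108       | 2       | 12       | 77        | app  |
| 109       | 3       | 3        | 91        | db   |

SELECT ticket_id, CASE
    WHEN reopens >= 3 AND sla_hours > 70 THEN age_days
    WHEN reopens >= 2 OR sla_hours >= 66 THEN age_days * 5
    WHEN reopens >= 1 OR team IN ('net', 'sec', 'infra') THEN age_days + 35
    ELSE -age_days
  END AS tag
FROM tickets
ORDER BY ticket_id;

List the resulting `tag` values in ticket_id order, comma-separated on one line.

160, 295, -15, 50, 185, 67, 50, 205, 60, 3

ticket_id=100: reopens >= 2 OR sla_hours >= 66 → 160
ticket_id=101: reopens >= 2 OR sla_hours >= 66 → 295
ticket_id=102: ELSE → -15
ticket_id=103: reopens >= 2 OR sla_hours >= 66 → 50
ticket_id=104: reopens >= 2 OR sla_hours >= 66 → 185
ticket_id=105: reopens >= 1 OR team IN ('net', 'sec', 'infra') → 67
ticket_id=106: reopens >= 2 OR sla_hours >= 66 → 50
ticket_id=107: reopens >= 2 OR sla_hours >= 66 → 205
ticket_id=108: reopens >= 2 OR sla_hours >= 66 → 60
ticket_id=109: reopens >= 3 AND sla_hours > 70 → 3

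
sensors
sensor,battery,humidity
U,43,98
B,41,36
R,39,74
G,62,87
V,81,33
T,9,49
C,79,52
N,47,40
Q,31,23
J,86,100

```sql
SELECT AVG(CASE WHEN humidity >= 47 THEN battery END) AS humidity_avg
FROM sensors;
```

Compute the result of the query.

sensor=U: ✓ → 43
sensor=B: ✗
sensor=R: ✓ → 39
sensor=G: ✓ → 62
sensor=V: ✗
sensor=T: ✓ → 9
sensor=C: ✓ → 79
sensor=N: ✗
sensor=Q: ✗
sensor=J: ✓ → 86
humidity_avg = (43 + 39 + 62 + 9 + 79 + 86) / 6 = 53

53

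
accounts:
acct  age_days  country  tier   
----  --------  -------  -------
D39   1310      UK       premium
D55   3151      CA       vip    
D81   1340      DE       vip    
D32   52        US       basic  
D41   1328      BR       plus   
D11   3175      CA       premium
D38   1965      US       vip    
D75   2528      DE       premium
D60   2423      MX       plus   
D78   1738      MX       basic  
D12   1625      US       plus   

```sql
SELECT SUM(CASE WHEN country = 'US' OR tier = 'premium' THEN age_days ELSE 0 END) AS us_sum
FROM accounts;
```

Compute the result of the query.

acct=D39: ✓ → 1310
acct=D55: ✗
acct=D81: ✗
acct=D32: ✓ → 52
acct=D41: ✗
acct=D11: ✓ → 3175
acct=D38: ✓ → 1965
acct=D75: ✓ → 2528
acct=D60: ✗
acct=D78: ✗
acct=D12: ✓ → 1625
us_sum = 1310 + 52 + 3175 + 1965 + 2528 + 1625 = 10655

10655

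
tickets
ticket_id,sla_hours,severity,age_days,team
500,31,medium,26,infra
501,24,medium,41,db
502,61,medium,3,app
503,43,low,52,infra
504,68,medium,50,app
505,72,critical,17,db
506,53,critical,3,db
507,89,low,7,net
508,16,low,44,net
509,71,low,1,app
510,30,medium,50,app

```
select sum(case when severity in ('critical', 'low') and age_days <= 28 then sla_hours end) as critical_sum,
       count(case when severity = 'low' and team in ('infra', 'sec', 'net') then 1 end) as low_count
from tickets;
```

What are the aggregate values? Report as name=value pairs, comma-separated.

[critical_sum: severity in ('critical', 'low') and age_days <= 28]
ticket_id=500: ✗
ticket_id=501: ✗
ticket_id=502: ✗
ticket_id=503: ✗
ticket_id=504: ✗
ticket_id=505: ✓ → 72
ticket_id=506: ✓ → 53
ticket_id=507: ✓ → 89
ticket_id=508: ✗
ticket_id=509: ✓ → 71
ticket_id=510: ✗
critical_sum = 72 + 53 + 89 + 71 = 285
—
[low_count: severity = 'low' and team in ('infra', 'sec', 'net')]
ticket_id=500: ✗
ticket_id=501: ✗
ticket_id=502: ✗
ticket_id=503: ✓ → 1
ticket_id=504: ✗
ticket_id=505: ✗
ticket_id=506: ✗
ticket_id=507: ✓ → 1
ticket_id=508: ✓ → 1
ticket_id=509: ✗
ticket_id=510: ✗
low_count = COUNT(1, 1, 1) = 3

critical_sum=285, low_count=3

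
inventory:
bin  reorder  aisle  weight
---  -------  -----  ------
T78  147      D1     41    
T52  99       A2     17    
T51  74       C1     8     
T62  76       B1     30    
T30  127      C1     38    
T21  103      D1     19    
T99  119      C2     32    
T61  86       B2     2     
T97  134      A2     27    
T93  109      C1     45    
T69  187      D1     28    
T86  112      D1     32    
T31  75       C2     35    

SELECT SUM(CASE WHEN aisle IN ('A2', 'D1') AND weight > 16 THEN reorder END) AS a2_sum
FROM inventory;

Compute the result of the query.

bin=T78: ✓ → 147
bin=T52: ✓ → 99
bin=T51: ✗
bin=T62: ✗
bin=T30: ✗
bin=T21: ✓ → 103
bin=T99: ✗
bin=T61: ✗
bin=T97: ✓ → 134
bin=T93: ✗
bin=T69: ✓ → 187
bin=T86: ✓ → 112
bin=T31: ✗
a2_sum = 147 + 99 + 103 + 134 + 187 + 112 = 782

782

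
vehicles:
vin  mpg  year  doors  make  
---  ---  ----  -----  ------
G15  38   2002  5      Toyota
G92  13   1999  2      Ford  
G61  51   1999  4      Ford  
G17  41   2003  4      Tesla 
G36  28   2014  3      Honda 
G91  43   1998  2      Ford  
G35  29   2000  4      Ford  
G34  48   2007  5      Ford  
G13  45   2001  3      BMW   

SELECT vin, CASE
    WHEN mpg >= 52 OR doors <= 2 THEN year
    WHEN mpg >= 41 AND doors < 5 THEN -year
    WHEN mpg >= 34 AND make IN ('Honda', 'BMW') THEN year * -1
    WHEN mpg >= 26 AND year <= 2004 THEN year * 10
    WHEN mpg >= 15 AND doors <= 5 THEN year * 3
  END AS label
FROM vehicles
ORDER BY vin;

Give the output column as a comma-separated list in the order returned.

vin=G13: mpg >= 41 AND doors < 5 → -2001
vin=G15: mpg >= 26 AND year <= 2004 → 20020
vin=G17: mpg >= 41 AND doors < 5 → -2003
vin=G34: mpg >= 15 AND doors <= 5 → 6021
vin=G35: mpg >= 26 AND year <= 2004 → 20000
vin=G36: mpg >= 15 AND doors <= 5 → 6042
vin=G61: mpg >= 41 AND doors < 5 → -1999
vin=G91: mpg >= 52 OR doors <= 2 → 1998
vin=G92: mpg >= 52 OR doors <= 2 → 1999

-2001, 20020, -2003, 6021, 20000, 6042, -1999, 1998, 1999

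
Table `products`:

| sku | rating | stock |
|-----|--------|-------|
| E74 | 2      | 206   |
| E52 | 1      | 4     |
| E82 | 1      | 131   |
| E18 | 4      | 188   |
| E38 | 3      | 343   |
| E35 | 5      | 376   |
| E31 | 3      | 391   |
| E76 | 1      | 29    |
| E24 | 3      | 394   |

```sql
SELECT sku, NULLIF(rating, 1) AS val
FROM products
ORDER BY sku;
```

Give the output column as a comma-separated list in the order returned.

4, 3, 3, 5, 3, NULL, 2, NULL, NULL

sku=E18: rating=4 vs 1: differ → 4
sku=E24: rating=3 vs 1: differ → 3
sku=E31: rating=3 vs 1: differ → 3
sku=E35: rating=5 vs 1: differ → 5
sku=E38: rating=3 vs 1: differ → 3
sku=E52: rating=1 vs 1: equal → NULL
sku=E74: rating=2 vs 1: differ → 2
sku=E76: rating=1 vs 1: equal → NULL
sku=E82: rating=1 vs 1: equal → NULL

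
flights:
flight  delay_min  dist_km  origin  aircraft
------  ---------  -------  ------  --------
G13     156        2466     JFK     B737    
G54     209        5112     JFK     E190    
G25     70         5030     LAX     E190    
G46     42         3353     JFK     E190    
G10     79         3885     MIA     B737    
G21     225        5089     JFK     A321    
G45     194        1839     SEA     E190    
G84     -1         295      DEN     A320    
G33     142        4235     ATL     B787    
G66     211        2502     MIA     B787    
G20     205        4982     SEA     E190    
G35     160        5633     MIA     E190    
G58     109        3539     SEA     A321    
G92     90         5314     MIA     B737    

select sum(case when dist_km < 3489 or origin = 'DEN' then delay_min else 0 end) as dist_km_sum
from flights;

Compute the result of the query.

602

flight=G13: ✓ → 156
flight=G54: ✗
flight=G25: ✗
flight=G46: ✓ → 42
flight=G10: ✗
flight=G21: ✗
flight=G45: ✓ → 194
flight=G84: ✓ → -1
flight=G33: ✗
flight=G66: ✓ → 211
flight=G20: ✗
flight=G35: ✗
flight=G58: ✗
flight=G92: ✗
dist_km_sum = 156 + 42 + 194 + -1 + 211 = 602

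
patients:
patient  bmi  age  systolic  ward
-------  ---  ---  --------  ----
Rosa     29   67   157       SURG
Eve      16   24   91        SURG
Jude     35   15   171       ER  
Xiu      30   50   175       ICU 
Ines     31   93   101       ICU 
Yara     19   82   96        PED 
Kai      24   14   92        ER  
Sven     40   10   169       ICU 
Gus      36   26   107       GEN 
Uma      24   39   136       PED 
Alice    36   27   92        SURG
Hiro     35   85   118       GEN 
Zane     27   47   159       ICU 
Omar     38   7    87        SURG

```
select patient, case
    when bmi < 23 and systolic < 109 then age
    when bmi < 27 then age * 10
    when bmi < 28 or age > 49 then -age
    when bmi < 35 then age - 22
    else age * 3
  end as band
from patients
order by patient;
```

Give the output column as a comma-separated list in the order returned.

81, 24, 78, -85, -93, 45, 140, 21, -67, 30, 390, -50, 82, -47

patient=Alice: ELSE → 81
patient=Eve: bmi < 23 and systolic < 109 → 24
patient=Gus: ELSE → 78
patient=Hiro: bmi < 28 or age > 49 → -85
patient=Ines: bmi < 28 or age > 49 → -93
patient=Jude: ELSE → 45
patient=Kai: bmi < 27 → 140
patient=Omar: ELSE → 21
patient=Rosa: bmi < 28 or age > 49 → -67
patient=Sven: ELSE → 30
patient=Uma: bmi < 27 → 390
patient=Xiu: bmi < 28 or age > 49 → -50
patient=Yara: bmi < 23 and systolic < 109 → 82
patient=Zane: bmi < 28 or age > 49 → -47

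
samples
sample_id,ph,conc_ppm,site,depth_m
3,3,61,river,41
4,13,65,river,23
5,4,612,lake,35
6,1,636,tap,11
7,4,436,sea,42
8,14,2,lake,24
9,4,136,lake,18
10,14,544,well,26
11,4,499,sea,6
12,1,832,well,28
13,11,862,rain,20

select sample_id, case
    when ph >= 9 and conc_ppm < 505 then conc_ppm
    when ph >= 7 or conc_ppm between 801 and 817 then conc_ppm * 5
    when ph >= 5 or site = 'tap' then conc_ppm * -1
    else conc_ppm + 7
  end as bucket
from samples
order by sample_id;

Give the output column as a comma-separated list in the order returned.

68, 65, 619, -636, 443, 2, 143, 2720, 506, 839, 4310

sample_id=3: ELSE → 68
sample_id=4: ph >= 9 and conc_ppm < 505 → 65
sample_id=5: ELSE → 619
sample_id=6: ph >= 5 or site = 'tap' → -636
sample_id=7: ELSE → 443
sample_id=8: ph >= 9 and conc_ppm < 505 → 2
sample_id=9: ELSE → 143
sample_id=10: ph >= 7 or conc_ppm between 801 and 817 → 2720
sample_id=11: ELSE → 506
sample_id=12: ELSE → 839
sample_id=13: ph >= 7 or conc_ppm between 801 and 817 → 4310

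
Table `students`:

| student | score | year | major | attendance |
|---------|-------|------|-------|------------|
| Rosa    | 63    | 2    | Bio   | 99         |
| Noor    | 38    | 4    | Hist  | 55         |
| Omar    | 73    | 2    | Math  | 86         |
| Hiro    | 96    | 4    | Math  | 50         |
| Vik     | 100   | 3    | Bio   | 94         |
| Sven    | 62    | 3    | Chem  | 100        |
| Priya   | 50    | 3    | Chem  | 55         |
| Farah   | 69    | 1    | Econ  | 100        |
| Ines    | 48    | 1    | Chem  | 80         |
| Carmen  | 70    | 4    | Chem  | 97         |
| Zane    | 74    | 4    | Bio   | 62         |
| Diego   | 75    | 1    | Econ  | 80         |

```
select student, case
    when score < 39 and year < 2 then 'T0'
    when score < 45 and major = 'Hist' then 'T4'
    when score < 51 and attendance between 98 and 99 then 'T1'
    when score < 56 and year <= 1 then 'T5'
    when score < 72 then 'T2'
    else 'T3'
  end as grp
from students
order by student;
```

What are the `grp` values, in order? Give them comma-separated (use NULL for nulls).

student=Carmen: score < 72 → T2
student=Diego: ELSE → T3
student=Farah: score < 72 → T2
student=Hiro: ELSE → T3
student=Ines: score < 56 and year <= 1 → T5
student=Noor: score < 45 and major = 'Hist' → T4
student=Omar: ELSE → T3
student=Priya: score < 72 → T2
student=Rosa: score < 72 → T2
student=Sven: score < 72 → T2
student=Vik: ELSE → T3
student=Zane: ELSE → T3

T2, T3, T2, T3, T5, T4, T3, T2, T2, T2, T3, T3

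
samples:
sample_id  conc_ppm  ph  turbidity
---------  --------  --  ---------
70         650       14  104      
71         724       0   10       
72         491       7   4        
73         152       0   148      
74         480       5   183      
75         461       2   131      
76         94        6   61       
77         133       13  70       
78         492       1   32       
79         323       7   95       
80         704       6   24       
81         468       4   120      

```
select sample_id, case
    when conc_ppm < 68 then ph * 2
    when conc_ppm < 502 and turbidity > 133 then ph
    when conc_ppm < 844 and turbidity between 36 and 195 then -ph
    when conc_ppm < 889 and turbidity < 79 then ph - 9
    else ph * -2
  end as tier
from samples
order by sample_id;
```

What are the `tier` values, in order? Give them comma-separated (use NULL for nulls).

sample_id=70: conc_ppm < 844 and turbidity between 36 and 195 → -14
sample_id=71: conc_ppm < 889 and turbidity < 79 → -9
sample_id=72: conc_ppm < 889 and turbidity < 79 → -2
sample_id=73: conc_ppm < 502 and turbidity > 133 → 0
sample_id=74: conc_ppm < 502 and turbidity > 133 → 5
sample_id=75: conc_ppm < 844 and turbidity between 36 and 195 → -2
sample_id=76: conc_ppm < 844 and turbidity between 36 and 195 → -6
sample_id=77: conc_ppm < 844 and turbidity between 36 and 195 → -13
sample_id=78: conc_ppm < 889 and turbidity < 79 → -8
sample_id=79: conc_ppm < 844 and turbidity between 36 and 195 → -7
sample_id=80: conc_ppm < 889 and turbidity < 79 → -3
sample_id=81: conc_ppm < 844 and turbidity between 36 and 195 → -4

-14, -9, -2, 0, 5, -2, -6, -13, -8, -7, -3, -4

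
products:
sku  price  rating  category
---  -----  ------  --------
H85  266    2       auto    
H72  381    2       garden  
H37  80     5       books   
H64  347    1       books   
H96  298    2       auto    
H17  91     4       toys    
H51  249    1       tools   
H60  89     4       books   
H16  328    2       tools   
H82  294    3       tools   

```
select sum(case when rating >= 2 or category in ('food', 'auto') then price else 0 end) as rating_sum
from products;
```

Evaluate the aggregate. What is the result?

sku=H85: ✓ → 266
sku=H72: ✓ → 381
sku=H37: ✓ → 80
sku=H64: ✗
sku=H96: ✓ → 298
sku=H17: ✓ → 91
sku=H51: ✗
sku=H60: ✓ → 89
sku=H16: ✓ → 328
sku=H82: ✓ → 294
rating_sum = 266 + 381 + 80 + 298 + 91 + 89 + 328 + 294 = 1827

1827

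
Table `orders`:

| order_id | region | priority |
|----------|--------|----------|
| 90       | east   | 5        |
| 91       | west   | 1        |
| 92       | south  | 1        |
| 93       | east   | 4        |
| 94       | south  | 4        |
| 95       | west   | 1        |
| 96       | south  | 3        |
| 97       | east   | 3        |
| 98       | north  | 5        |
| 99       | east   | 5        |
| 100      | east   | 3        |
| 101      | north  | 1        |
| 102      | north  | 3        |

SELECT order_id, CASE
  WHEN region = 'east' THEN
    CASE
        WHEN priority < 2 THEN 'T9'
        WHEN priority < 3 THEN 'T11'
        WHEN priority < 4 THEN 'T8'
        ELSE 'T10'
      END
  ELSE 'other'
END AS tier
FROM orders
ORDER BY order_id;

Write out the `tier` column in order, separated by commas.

T10, other, other, T10, other, other, other, T8, other, T10, T8, other, other

order_id=90: region='east' → inner[ELSE] → T10
order_id=91: region='west' → outer ELSE → other
order_id=92: region='south' → outer ELSE → other
order_id=93: region='east' → inner[ELSE] → T10
order_id=94: region='south' → outer ELSE → other
order_id=95: region='west' → outer ELSE → other
order_id=96: region='south' → outer ELSE → other
order_id=97: region='east' → inner[priority < 4] → T8
order_id=98: region='north' → outer ELSE → other
order_id=99: region='east' → inner[ELSE] → T10
order_id=100: region='east' → inner[priority < 4] → T8
order_id=101: region='north' → outer ELSE → other
order_id=102: region='north' → outer ELSE → other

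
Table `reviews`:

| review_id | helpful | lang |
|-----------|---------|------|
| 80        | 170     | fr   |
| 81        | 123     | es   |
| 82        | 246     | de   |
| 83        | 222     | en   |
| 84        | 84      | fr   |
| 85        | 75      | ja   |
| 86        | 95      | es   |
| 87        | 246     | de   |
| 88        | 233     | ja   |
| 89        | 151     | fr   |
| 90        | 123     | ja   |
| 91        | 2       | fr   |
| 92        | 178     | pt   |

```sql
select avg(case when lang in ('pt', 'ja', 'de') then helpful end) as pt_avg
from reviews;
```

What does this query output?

review_id=80: ✗
review_id=81: ✗
review_id=82: ✓ → 246
review_id=83: ✗
review_id=84: ✗
review_id=85: ✓ → 75
review_id=86: ✗
review_id=87: ✓ → 246
review_id=88: ✓ → 233
review_id=89: ✗
review_id=90: ✓ → 123
review_id=91: ✗
review_id=92: ✓ → 178
pt_avg = (246 + 75 + 246 + 233 + 123 + 178) / 6 = 183.5

183.5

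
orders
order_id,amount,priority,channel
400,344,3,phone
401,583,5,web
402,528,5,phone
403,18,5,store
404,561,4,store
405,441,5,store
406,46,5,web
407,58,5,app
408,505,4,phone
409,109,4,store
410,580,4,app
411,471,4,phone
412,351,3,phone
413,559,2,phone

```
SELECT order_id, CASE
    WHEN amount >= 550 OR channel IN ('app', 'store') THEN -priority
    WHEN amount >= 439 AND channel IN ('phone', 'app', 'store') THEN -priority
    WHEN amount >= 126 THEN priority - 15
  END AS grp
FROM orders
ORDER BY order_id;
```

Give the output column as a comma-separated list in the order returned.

-12, -5, -5, -5, -4, -5, NULL, -5, -4, -4, -4, -4, -12, -2

order_id=400: amount >= 126 → -12
order_id=401: amount >= 550 OR channel IN ('app', 'store') → -5
order_id=402: amount >= 439 AND channel IN ('phone', 'app', 'store') → -5
order_id=403: amount >= 550 OR channel IN ('app', 'store') → -5
order_id=404: amount >= 550 OR channel IN ('app', 'store') → -4
order_id=405: amount >= 550 OR channel IN ('app', 'store') → -5
order_id=406: (no match → NULL) → NULL
order_id=407: amount >= 550 OR channel IN ('app', 'store') → -5
order_id=408: amount >= 439 AND channel IN ('phone', 'app', 'store') → -4
order_id=409: amount >= 550 OR channel IN ('app', 'store') → -4
order_id=410: amount >= 550 OR channel IN ('app', 'store') → -4
order_id=411: amount >= 439 AND channel IN ('phone', 'app', 'store') → -4
order_id=412: amount >= 126 → -12
order_id=413: amount >= 550 OR channel IN ('app', 'store') → -2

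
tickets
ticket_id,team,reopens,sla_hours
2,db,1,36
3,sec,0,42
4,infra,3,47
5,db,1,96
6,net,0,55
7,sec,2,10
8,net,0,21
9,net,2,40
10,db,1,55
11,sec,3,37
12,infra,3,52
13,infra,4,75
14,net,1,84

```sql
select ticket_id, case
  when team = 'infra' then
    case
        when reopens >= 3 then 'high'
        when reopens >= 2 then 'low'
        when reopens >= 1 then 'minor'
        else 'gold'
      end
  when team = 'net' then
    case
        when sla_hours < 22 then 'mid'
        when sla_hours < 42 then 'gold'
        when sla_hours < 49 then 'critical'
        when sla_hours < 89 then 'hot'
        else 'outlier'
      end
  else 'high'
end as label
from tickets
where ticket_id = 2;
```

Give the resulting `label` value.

high

ticket_id = 2: team=db, reopens=1, sla_hours=36.
team='db' → outer ELSE → high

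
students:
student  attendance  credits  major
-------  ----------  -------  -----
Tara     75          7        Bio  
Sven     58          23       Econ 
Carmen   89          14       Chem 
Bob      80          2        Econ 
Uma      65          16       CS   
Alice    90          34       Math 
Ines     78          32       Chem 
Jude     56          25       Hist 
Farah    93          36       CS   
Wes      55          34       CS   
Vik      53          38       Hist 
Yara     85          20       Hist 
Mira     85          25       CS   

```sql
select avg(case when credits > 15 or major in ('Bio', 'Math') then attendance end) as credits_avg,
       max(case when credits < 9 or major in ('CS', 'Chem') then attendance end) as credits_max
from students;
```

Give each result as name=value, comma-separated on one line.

[credits_avg: credits > 15 or major in ('Bio', 'Math')]
student=Tara: ✓ → 75
student=Sven: ✓ → 58
student=Carmen: ✗
student=Bob: ✗
student=Uma: ✓ → 65
student=Alice: ✓ → 90
student=Ines: ✓ → 78
student=Jude: ✓ → 56
student=Farah: ✓ → 93
student=Wes: ✓ → 55
student=Vik: ✓ → 53
student=Yara: ✓ → 85
student=Mira: ✓ → 85
credits_avg = (75 + 58 + 65 + 90 + 78 + 56 + 93 + 55 + 53 + 85 + 85) / 11 = 72.0909090909
—
[credits_max: credits < 9 or major in ('CS', 'Chem')]
student=Tara: ✓ → 75
student=Sven: ✗
student=Carmen: ✓ → 89
student=Bob: ✓ → 80
student=Uma: ✓ → 65
student=Alice: ✗
student=Ines: ✓ → 78
student=Jude: ✗
student=Farah: ✓ → 93
student=Wes: ✓ → 55
student=Vik: ✗
student=Yara: ✗
student=Mira: ✓ → 85
credits_max = MAX(75, 89, 80, 65, 78, 93, 55, 85) = 93

credits_avg=72.0909090909, credits_max=93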